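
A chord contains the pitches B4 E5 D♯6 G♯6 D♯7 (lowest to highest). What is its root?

The distinct letter names are B, E, D#, G#. Arranged as a stack of thirds they read E–G#–B–D#, so E is the root (an E major seventh chord).

E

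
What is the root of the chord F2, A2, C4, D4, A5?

D

The distinct letter names are F, A, C, D. Arranged as a stack of thirds they read D–F–A–C, so D is the root (a D minor seventh chord).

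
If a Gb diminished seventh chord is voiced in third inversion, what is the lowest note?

In third inversion the seventh is lowest. For Gb diminished seventh (Gb–Bbb–Dbb–Fbb) that is Fbb.

Fbb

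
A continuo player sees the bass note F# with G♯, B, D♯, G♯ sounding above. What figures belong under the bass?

4/2

The notes F#, G#, B, D# stack in thirds as G#–B–D#–F# — a G# minor seventh chord. The bass F# is the seventh, so this is third inversion: figured 4/2.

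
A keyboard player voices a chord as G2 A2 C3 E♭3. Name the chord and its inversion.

A half-diminished seventh, third inversion

The distinct note names are G, A, C, Eb. Stacked in thirds they read A–C–Eb–G, which is a half-diminished seventh chord on A.
G is the seventh of A half-diminished seventh; seventh in the bass means third inversion (figured bass 4/2).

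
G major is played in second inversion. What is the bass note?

D

In second inversion the fifth is lowest. For G major (G–B–D) that is D.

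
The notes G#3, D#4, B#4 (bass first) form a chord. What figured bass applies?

The notes G#, D#, B# stack in thirds as G#–B#–D# — a G# major triad. The bass G# is the root, so this is root position: figured 5/3.

5/3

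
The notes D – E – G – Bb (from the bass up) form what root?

E

The distinct letter names are D, E, G, Bb. Arranged as a stack of thirds they read E–G–Bb–D, so E is the root (an E half-diminished seventh chord).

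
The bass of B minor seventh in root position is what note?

B

The root of B minor seventh (B–D–F#–A) is B; that is the bass in root position.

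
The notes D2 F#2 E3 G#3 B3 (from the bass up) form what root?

E

D, F#, E, G#, B are the tones of an E dominant ninth chord (E–G#–B–D–F#), making E the root.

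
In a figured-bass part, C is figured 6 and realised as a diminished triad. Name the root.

The figures 6 mean the third of the chord is in the bass. If C is the third of a diminished triad, the root is A (chord tones A–C–Eb).

A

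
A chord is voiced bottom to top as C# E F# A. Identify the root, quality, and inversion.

F# minor seventh, second inversion

The pitch classes C#, E, F#, A arrange in thirds as F#–A–C#–E: an F# minor seventh chord.
C# is the fifth of F# minor seventh; fifth in the bass means second inversion (figured bass 4/3).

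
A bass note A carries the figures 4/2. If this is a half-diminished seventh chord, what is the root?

B

The figures 4/2 mean the seventh of the chord is in the bass. If A is the seventh of a half-diminished seventh chord, the root is B (chord tones B–D–F–A).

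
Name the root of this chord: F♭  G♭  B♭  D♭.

Gb

Reordering Fb, Gb, Bb, Db into stacked thirds gives Gb–Bb–Db–Fb; the bottom of that stack, Gb, is the root.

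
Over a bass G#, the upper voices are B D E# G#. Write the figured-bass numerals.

6/5

The notes G#, B, D, E# stack in thirds as E#–G#–B–D — an E# diminished seventh chord. The bass G# is the third, so this is first inversion: figured 6/5.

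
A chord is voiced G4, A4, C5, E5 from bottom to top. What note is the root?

Reordering G, A, C, E into stacked thirds gives A–C–E–G; the bottom of that stack, A, is the root.

A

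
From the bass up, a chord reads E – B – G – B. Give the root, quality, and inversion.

The distinct note names are E, B, G. Stacked in thirds they read E–G–B, which is a minor triad on E.
With the root (E) in the bass, the chord is in root position (figured bass 5/3).

E minor, root position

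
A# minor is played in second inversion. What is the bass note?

E#

A# minor is A#–C#–E#. Second inversion places the fifth in the bass: E#.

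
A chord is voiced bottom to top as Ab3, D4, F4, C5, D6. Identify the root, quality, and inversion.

D half-diminished seventh, second inversion

The distinct note names are Ab, D, F, C. Stacked in thirds they read D–F–Ab–C, which is a half-diminished seventh chord on D.
The lowest note is Ab, the fifth of the chord, so this is second inversion (figured bass 4/3).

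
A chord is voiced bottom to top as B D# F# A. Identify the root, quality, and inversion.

B dominant seventh, root position

Reducing to letter names: B, D#, F#, A. These stack in thirds as B–D#–F#–A — a B dominant seventh chord.
B is the root of B dominant seventh; root in the bass means root position (figured bass 7).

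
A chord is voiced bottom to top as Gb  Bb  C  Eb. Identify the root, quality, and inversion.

C half-diminished seventh, second inversion

The pitch classes Gb, Bb, C, Eb arrange in thirds as C–Eb–Gb–Bb: a C half-diminished seventh chord.
With the fifth (Gb) in the bass, the chord is in second inversion (figured bass 4/3).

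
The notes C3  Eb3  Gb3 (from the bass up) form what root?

The distinct letter names are C, Eb, Gb. Arranged as a stack of thirds they read C–Eb–Gb, so C is the root (a C diminished triad).

C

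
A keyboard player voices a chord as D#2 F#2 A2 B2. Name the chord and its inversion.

The pitch classes D#, F#, A, B arrange in thirds as B–D#–F#–A: a B dominant seventh chord.
The lowest note is D#, the third of the chord, so this is first inversion (figured bass 6/5).

B dominant seventh, first inversion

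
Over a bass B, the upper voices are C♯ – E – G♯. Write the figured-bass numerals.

4/2

The notes B, C#, E, G# stack in thirds as C#–E–G#–B — a C# minor seventh chord. The bass B is the seventh, so this is third inversion: figured 4/2.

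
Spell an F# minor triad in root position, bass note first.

F#, A, C#

The chord tones are F#–A–C#. With the root (F#) lowest for root position: F#, A, C#.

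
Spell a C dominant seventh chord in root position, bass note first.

C, E, G, Bb

The chord tones are C–E–G–Bb. With the root (C) lowest for root position: C, E, G, Bb.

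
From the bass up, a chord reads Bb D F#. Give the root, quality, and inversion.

Bb augmented, root position

Reducing to letter names: Bb, D, F#. These stack in thirds as Bb–D–F# — a Bb augmented triad.
Bb is the root of Bb augmented; root in the bass means root position (figured bass 5/3).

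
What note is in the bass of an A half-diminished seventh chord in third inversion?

A half-diminished seventh is A–C–Eb–G. Third inversion places the seventh in the bass: G.

G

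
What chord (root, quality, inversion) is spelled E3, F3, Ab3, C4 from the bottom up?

F minor-major seventh, third inversion

The pitch classes E, F, Ab, C arrange in thirds as F–Ab–C–E: an F minor-major seventh chord.
With the seventh (E) in the bass, the chord is in third inversion (figured bass 4/2).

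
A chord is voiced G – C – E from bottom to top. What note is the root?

C

G, C, E are the tones of a C major triad (C–E–G), making C the root.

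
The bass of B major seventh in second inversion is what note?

B major seventh is B–D#–F#–A#. Second inversion places the fifth in the bass: F#.

F#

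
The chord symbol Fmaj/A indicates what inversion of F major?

Fmaj/A means F major with A in the bass. A is the third of F major (F–A–C), so this is first inversion.

first inversion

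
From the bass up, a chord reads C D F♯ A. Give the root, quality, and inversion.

D dominant seventh, third inversion

The pitch classes C, D, F#, A arrange in thirds as D–F#–A–C: a D dominant seventh chord.
The lowest note is C, the seventh of the chord, so this is third inversion (figured bass 4/2).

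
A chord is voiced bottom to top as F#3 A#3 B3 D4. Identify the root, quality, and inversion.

B minor-major seventh, second inversion

The pitch classes F#, A#, B, D arrange in thirds as B–D–F#–A#: a B minor-major seventh chord.
The lowest note is F#, the fifth of the chord, so this is second inversion (figured bass 4/3).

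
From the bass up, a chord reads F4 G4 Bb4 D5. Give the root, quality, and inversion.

G minor seventh, third inversion

The distinct note names are F, G, Bb, D. Stacked in thirds they read G–Bb–D–F, which is a minor seventh chord on G.
The lowest note is F, the seventh of the chord, so this is third inversion (figured bass 4/2).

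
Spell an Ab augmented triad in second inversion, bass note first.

E, Ab, C

Spelling Ab augmented: Ab–C–E. In second inversion the fifth is bass, giving E, Ab, C from the bottom.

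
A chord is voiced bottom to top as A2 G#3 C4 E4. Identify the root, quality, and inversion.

The distinct note names are A, G#, C, E. Stacked in thirds they read A–C–E–G#, which is a minor-major seventh chord on A.
The lowest note is A, the root of the chord, so this is root position (figured bass 7).

A minor-major seventh, root position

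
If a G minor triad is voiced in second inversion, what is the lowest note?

D

In second inversion the fifth is lowest. For G minor (G–Bb–D) that is D.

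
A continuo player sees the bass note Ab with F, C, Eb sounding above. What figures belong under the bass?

The notes Ab, F, C, Eb stack in thirds as F–Ab–C–Eb — an F minor seventh chord. The bass Ab is the third, so this is first inversion: figured 6/5.

6/5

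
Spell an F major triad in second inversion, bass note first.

The chord tones are F–A–C. With the fifth (C) lowest for second inversion: C, F, A.

C, F, A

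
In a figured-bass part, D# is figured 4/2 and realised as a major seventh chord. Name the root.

The figures 4/2 mean the seventh of the chord is in the bass. If D# is the seventh of a major seventh chord, the root is E (chord tones E–G#–B–D#).

E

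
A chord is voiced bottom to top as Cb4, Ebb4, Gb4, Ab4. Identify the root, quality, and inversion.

Ab half-diminished seventh, first inversion

The distinct note names are Cb, Ebb, Gb, Ab. Stacked in thirds they read Ab–Cb–Ebb–Gb, which is a half-diminished seventh chord on Ab.
The lowest note is Cb, the third of the chord, so this is first inversion (figured bass 6/5).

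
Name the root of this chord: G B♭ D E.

E

The distinct letter names are G, Bb, D, E. Arranged as a stack of thirds they read E–G–Bb–D, so E is the root (an E half-diminished seventh chord).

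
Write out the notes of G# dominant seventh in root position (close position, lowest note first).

The chord tones are G#–B#–D#–F#. With the root (G#) lowest for root position: G#, B#, D#, F#.

G#, B#, D#, F#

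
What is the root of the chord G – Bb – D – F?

Reordering G, Bb, D, F into stacked thirds gives G–Bb–D–F; the bottom of that stack, G, is the root.

G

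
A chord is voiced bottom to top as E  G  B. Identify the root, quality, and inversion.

E minor, root position

The distinct note names are E, G, B. Stacked in thirds they read E–G–B, which is a minor triad on E.
With the root (E) in the bass, the chord is in root position (figured bass 5/3).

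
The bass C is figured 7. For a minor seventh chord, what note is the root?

C

The figures 7 mean the root of the chord is in the bass. If C is the root of a minor seventh chord, the root is C (chord tones C–Eb–G–Bb).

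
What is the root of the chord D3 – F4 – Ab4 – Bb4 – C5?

Reordering D, F, Ab, Bb, C into stacked thirds gives Bb–D–F–Ab–C; the bottom of that stack, Bb, is the root.

Bb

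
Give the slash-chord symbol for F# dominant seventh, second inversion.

F#7/C#

Second inversion of F# dominant seventh has the fifth (C#) in the bass. As a slash chord: F#7/C#.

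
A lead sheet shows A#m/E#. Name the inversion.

second inversion

A#m/E# means A# minor with E# in the bass. E# is the fifth of A# minor (A#–C#–E#), so this is second inversion.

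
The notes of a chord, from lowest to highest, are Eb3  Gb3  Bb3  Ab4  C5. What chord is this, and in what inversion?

The distinct note names are Eb, Gb, Bb, Ab, C. Stacked in thirds they read Ab–C–Eb–Gb–Bb, which is a dominant ninth chord on Ab.
With the fifth (Eb) in the bass, the chord is in second inversion.

Ab dominant ninth, second inversion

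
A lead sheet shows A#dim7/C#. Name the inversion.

A#dim7/C# means A# diminished seventh with C# in the bass. C# is the third of A# diminished seventh (A#–C#–E–G), so this is first inversion.

first inversion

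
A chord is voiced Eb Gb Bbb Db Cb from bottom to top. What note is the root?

The distinct letter names are Eb, Gb, Bbb, Db, Cb. Arranged as a stack of thirds they read Cb–Eb–Gb–Bbb–Db, so Cb is the root (a Cb dominant ninth chord).

Cb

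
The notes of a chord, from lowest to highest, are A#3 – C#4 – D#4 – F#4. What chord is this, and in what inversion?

D# minor seventh, second inversion

Reducing to letter names: A#, C#, D#, F#. These stack in thirds as D#–F#–A#–C# — a D# minor seventh chord.
A# is the fifth of D# minor seventh; fifth in the bass means second inversion (figured bass 4/3).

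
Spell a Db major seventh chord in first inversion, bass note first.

Spelling Db major seventh: Db–F–Ab–C. In first inversion the third is bass, giving F, Ab, C, Db from the bottom.

F, Ab, C, Db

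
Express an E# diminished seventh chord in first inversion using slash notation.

E#dim7/G#

First inversion of E# diminished seventh has the third (G#) in the bass. As a slash chord: E#dim7/G#.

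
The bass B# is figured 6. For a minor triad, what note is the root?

The figures 6 mean the third of the chord is in the bass. If B# is the third of a minor triad, the root is G## (chord tones G##–B#–D##).

G##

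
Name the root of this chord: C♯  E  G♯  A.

C#, E, G#, A are the tones of an A major seventh chord (A–C#–E–G#), making A the root.

A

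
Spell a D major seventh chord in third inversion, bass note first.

C#, D, F#, A

Spelling D major seventh: D–F#–A–C#. In third inversion the seventh is bass, giving C#, D, F#, A from the bottom.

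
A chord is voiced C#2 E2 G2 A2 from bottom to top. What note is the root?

A

The distinct letter names are C#, E, G, A. Arranged as a stack of thirds they read A–C#–E–G, so A is the root (an A dominant seventh chord).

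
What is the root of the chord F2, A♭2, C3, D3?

D

Reordering F, Ab, C, D into stacked thirds gives D–F–Ab–C; the bottom of that stack, D, is the root.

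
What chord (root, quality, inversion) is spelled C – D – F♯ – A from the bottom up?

The pitch classes C, D, F#, A arrange in thirds as D–F#–A–C: a D dominant seventh chord.
With the seventh (C) in the bass, the chord is in third inversion (figured bass 4/2).

D dominant seventh, third inversion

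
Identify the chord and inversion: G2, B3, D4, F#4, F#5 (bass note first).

The pitch classes G, B, D, F# arrange in thirds as G–B–D–F#: a G major seventh chord.
G is the root of G major seventh; root in the bass means root position (figured bass 7).

G major seventh, root position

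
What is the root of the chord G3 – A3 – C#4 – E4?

Reordering G, A, C#, E into stacked thirds gives A–C#–E–G; the bottom of that stack, A, is the root.

A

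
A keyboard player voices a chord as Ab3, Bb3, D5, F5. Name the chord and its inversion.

Bb dominant seventh, third inversion

The distinct note names are Ab, Bb, D, F. Stacked in thirds they read Bb–D–F–Ab, which is a dominant seventh chord on Bb.
Ab is the seventh of Bb dominant seventh; seventh in the bass means third inversion (figured bass 4/2).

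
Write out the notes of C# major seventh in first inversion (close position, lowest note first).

E#, G#, B#, C#

Spelling C# major seventh: C#–E#–G#–B#. In first inversion the third is bass, giving E#, G#, B#, C# from the bottom.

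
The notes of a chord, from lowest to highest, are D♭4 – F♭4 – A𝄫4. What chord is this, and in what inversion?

Db diminished, root position

The pitch classes Db, Fb, Abb arrange in thirds as Db–Fb–Abb: a Db diminished triad.
Db is the root of Db diminished; root in the bass means root position (figured bass 5/3).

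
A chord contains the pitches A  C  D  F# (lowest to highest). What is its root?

The distinct letter names are A, C, D, F#. Arranged as a stack of thirds they read D–F#–A–C, so D is the root (a D dominant seventh chord).

D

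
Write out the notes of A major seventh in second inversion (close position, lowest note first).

E, G#, A, C#

A major seventh is A–C#–E–G#. Second inversion puts the fifth (E) in the bass, with the remaining tones above: E, G#, A, C#.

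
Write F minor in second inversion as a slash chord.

Second inversion of F minor has the fifth (C) in the bass. As a slash chord: Fm/C.

Fm/C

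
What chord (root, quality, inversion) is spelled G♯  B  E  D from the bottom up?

E dominant seventh, first inversion

Reducing to letter names: G#, B, E, D. These stack in thirds as E–G#–B–D — an E dominant seventh chord.
G# is the third of E dominant seventh; third in the bass means first inversion (figured bass 6/5).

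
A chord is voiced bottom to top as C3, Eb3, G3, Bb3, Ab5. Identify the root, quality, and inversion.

The distinct note names are C, Eb, G, Bb, Ab. Stacked in thirds they read Ab–C–Eb–G–Bb, which is a major ninth chord on Ab.
C is the third of Ab major ninth; third in the bass means first inversion.

Ab major ninth, first inversion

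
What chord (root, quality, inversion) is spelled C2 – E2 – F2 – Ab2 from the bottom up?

F minor-major seventh, second inversion

The pitch classes C, E, F, Ab arrange in thirds as F–Ab–C–E: an F minor-major seventh chord.
C is the fifth of F minor-major seventh; fifth in the bass means second inversion (figured bass 4/3).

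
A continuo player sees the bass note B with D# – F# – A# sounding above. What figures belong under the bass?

7

The notes B, D#, F#, A# stack in thirds as B–D#–F#–A# — a B major seventh chord. The bass B is the root, so this is root position: figured 7.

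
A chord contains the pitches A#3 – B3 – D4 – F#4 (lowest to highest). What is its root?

Reordering A#, B, D, F# into stacked thirds gives B–D–F#–A#; the bottom of that stack, B, is the root.

B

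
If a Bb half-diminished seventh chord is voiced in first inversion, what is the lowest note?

In first inversion the third is lowest. For Bb half-diminished seventh (Bb–Db–Fb–Ab) that is Db.

Db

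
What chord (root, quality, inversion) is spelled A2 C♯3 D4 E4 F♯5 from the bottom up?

The distinct note names are A, C#, D, E, F#. Stacked in thirds they read D–F#–A–C#–E, which is a major ninth chord on D.
The lowest note is A, the fifth of the chord, so this is second inversion.

D major ninth, second inversion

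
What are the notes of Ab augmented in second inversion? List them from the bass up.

E, Ab, C

Ab augmented is Ab–C–E. Second inversion puts the fifth (E) in the bass, with the remaining tones above: E, Ab, C.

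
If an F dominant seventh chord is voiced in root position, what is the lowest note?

The root of F dominant seventh (F–A–C–Eb) is F; that is the bass in root position.

F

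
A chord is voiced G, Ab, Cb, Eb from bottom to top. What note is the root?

Ab

Reordering G, Ab, Cb, Eb into stacked thirds gives Ab–Cb–Eb–G; the bottom of that stack, Ab, is the root.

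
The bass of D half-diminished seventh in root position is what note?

D

The root of D half-diminished seventh (D–F–Ab–C) is D; that is the bass in root position.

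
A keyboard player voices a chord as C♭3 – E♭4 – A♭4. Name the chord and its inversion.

Ab minor, first inversion

The pitch classes Cb, Eb, Ab arrange in thirds as Ab–Cb–Eb: an Ab minor triad.
Cb is the third of Ab minor; third in the bass means first inversion (figured bass 6).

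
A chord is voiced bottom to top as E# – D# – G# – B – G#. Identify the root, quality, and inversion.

E# half-diminished seventh, root position

Reducing to letter names: E#, D#, G#, B. These stack in thirds as E#–G#–B–D# — an E# half-diminished seventh chord.
E# is the root of E# half-diminished seventh; root in the bass means root position (figured bass 7).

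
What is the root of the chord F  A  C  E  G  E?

Reordering F, A, C, E, G into stacked thirds gives F–A–C–E–G; the bottom of that stack, F, is the root.

F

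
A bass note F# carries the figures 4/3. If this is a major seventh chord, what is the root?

The figures 4/3 mean the fifth of the chord is in the bass. If F# is the fifth of a major seventh chord, the root is B (chord tones B–D#–F#–A#).

B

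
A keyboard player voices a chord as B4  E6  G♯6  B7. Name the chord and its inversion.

E major, second inversion

Reducing to letter names: B, E, G#. These stack in thirds as E–G#–B — an E major triad.
With the fifth (B) in the bass, the chord is in second inversion (figured bass 6/4).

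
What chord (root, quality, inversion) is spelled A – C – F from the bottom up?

F major, first inversion

Reducing to letter names: A, C, F. These stack in thirds as F–A–C — an F major triad.
A is the third of F major; third in the bass means first inversion (figured bass 6).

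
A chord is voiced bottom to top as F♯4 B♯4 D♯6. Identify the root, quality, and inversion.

Reducing to letter names: F#, B#, D#. These stack in thirds as B#–D#–F# — a B# diminished triad.
F# is the fifth of B# diminished; fifth in the bass means second inversion (figured bass 6/4).

B# diminished, second inversion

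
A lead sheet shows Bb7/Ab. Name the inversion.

Bb7/Ab means Bb dominant seventh with Ab in the bass. Ab is the seventh of Bb dominant seventh (Bb–D–F–Ab), so this is third inversion.

third inversion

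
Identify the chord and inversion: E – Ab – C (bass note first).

Ab augmented, second inversion

The pitch classes E, Ab, C arrange in thirds as Ab–C–E: an Ab augmented triad.
E is the fifth of Ab augmented; fifth in the bass means second inversion (figured bass 6/4).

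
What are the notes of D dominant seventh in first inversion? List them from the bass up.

D dominant seventh is D–F#–A–C. First inversion puts the third (F#) in the bass, with the remaining tones above: F#, A, C, D.

F#, A, C, D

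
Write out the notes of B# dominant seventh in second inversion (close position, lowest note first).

F##, A#, B#, D##

B# dominant seventh is B#–D##–F##–A#. Second inversion puts the fifth (F##) in the bass, with the remaining tones above: F##, A#, B#, D##.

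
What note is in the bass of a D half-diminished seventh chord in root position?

D

In root position the root is lowest. For D half-diminished seventh (D–F–Ab–C) that is D.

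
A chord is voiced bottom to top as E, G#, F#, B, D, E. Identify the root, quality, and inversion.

The distinct note names are E, G#, F#, B, D. Stacked in thirds they read E–G#–B–D–F#, which is a dominant ninth chord on E.
The lowest note is E, the root of the chord, so this is root position.

E dominant ninth, root position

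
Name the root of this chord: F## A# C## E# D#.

D#

Reordering F##, A#, C##, E#, D# into stacked thirds gives D#–F##–A#–C##–E#; the bottom of that stack, D#, is the root.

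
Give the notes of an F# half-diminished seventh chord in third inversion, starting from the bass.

E, F#, A, C

The chord tones are F#–A–C–E. With the seventh (E) lowest for third inversion: E, F#, A, C.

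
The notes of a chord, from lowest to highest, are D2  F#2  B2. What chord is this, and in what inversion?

B minor, first inversion

The pitch classes D, F#, B arrange in thirds as B–D–F#: a B minor triad.
D is the third of B minor; third in the bass means first inversion (figured bass 6).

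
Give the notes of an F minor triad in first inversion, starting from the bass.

F minor is F–Ab–C. First inversion puts the third (Ab) in the bass, with the remaining tones above: Ab, C, F.

Ab, C, F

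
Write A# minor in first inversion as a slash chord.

First inversion of A# minor has the third (C#) in the bass. As a slash chord: A#m/C#.

A#m/C#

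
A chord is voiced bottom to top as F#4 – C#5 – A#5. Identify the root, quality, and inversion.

The distinct note names are F#, C#, A#. Stacked in thirds they read F#–A#–C#, which is a major triad on F#.
F# is the root of F# major; root in the bass means root position (figured bass 5/3).

F# major, root position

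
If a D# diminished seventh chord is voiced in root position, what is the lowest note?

The root of D# diminished seventh (D#–F#–A–C) is D#; that is the bass in root position.

D#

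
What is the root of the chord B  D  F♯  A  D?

The distinct letter names are B, D, F#, A. Arranged as a stack of thirds they read B–D–F#–A, so B is the root (a B minor seventh chord).

B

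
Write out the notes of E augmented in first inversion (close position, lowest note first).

Spelling E augmented: E–G#–B#. In first inversion the third is bass, giving G#, B#, E from the bottom.

G#, B#, E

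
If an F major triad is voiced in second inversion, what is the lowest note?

C

F major is F–A–C. Second inversion places the fifth in the bass: C.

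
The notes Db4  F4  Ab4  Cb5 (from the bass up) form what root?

Db, F, Ab, Cb are the tones of a Db dominant seventh chord (Db–F–Ab–Cb), making Db the root.

Db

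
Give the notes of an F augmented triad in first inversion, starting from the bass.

The chord tones are F–A–C#. With the third (A) lowest for first inversion: A, C#, F.

A, C#, F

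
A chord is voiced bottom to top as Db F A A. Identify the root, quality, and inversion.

Db augmented, root position

The pitch classes Db, F, A arrange in thirds as Db–F–A: a Db augmented triad.
The lowest note is Db, the root of the chord, so this is root position (figured bass 5/3).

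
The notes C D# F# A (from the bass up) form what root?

D#

Reordering C, D#, F#, A into stacked thirds gives D#–F#–A–C; the bottom of that stack, D#, is the root.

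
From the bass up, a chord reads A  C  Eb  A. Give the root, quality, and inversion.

The distinct note names are A, C, Eb. Stacked in thirds they read A–C–Eb, which is a diminished triad on A.
A is the root of A diminished; root in the bass means root position (figured bass 5/3).

A diminished, root position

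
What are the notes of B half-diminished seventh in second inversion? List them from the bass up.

F, A, B, D

The chord tones are B–D–F–A. With the fifth (F) lowest for second inversion: F, A, B, D.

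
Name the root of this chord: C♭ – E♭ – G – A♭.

Reordering Cb, Eb, G, Ab into stacked thirds gives Ab–Cb–Eb–G; the bottom of that stack, Ab, is the root.

Ab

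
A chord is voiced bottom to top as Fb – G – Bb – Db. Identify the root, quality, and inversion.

G diminished seventh, third inversion

The distinct note names are Fb, G, Bb, Db. Stacked in thirds they read G–Bb–Db–Fb, which is a diminished seventh chord on G.
With the seventh (Fb) in the bass, the chord is in third inversion (figured bass 4/2).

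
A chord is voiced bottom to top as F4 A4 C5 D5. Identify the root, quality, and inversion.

The pitch classes F, A, C, D arrange in thirds as D–F–A–C: a D minor seventh chord.
The lowest note is F, the third of the chord, so this is first inversion (figured bass 6/5).

D minor seventh, first inversion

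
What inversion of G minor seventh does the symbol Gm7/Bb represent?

Gm7/Bb means G minor seventh with Bb in the bass. Bb is the third of G minor seventh (G–Bb–D–F), so this is first inversion.

first inversion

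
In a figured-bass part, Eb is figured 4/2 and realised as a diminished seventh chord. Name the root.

The figures 4/2 mean the seventh of the chord is in the bass. If Eb is the seventh of a diminished seventh chord, the root is F# (chord tones F#–A–C–Eb).

F#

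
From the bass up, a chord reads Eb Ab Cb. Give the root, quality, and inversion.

The pitch classes Eb, Ab, Cb arrange in thirds as Ab–Cb–Eb: an Ab minor triad.
With the fifth (Eb) in the bass, the chord is in second inversion (figured bass 6/4).

Ab minor, second inversion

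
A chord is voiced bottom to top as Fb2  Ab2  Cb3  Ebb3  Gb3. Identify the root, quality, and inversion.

Fb dominant ninth, root position

Reducing to letter names: Fb, Ab, Cb, Ebb, Gb. These stack in thirds as Fb–Ab–Cb–Ebb–Gb — an Fb dominant ninth chord.
The lowest note is Fb, the root of the chord, so this is root position.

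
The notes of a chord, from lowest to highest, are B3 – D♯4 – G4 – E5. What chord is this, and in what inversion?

E minor-major seventh, second inversion

The pitch classes B, D#, G, E arrange in thirds as E–G–B–D#: an E minor-major seventh chord.
B is the fifth of E minor-major seventh; fifth in the bass means second inversion (figured bass 4/3).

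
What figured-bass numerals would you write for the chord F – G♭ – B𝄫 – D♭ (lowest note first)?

4/2

The notes F, Gb, Bbb, Db stack in thirds as Gb–Bbb–Db–F — a Gb minor-major seventh chord. The bass F is the seventh, so this is third inversion: figured 4/2.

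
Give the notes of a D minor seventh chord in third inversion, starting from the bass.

D minor seventh is D–F–A–C. Third inversion puts the seventh (C) in the bass, with the remaining tones above: C, D, F, A.

C, D, F, A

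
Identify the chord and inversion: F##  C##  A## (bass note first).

The pitch classes F##, C##, A## arrange in thirds as F##–A##–C##: an F## major triad.
F## is the root of F## major; root in the bass means root position (figured bass 5/3).

F## major, root position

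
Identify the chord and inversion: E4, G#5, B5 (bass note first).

Reducing to letter names: E, G#, B. These stack in thirds as E–G#–B — an E major triad.
E is the root of E major; root in the bass means root position (figured bass 5/3).

E major, root position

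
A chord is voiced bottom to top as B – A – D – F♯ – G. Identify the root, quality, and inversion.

The pitch classes B, A, D, F#, G arrange in thirds as G–B–D–F#–A: a G major ninth chord.
B is the third of G major ninth; third in the bass means first inversion.

G major ninth, first inversion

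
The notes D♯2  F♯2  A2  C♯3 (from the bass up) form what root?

D#

Reordering D#, F#, A, C# into stacked thirds gives D#–F#–A–C#; the bottom of that stack, D#, is the root.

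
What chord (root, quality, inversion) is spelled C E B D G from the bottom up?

Reducing to letter names: C, E, B, D, G. These stack in thirds as C–E–G–B–D — a C major ninth chord.
The lowest note is C, the root of the chord, so this is root position.

C major ninth, root position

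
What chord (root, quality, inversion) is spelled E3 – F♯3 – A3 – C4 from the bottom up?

The distinct note names are E, F#, A, C. Stacked in thirds they read F#–A–C–E, which is a half-diminished seventh chord on F#.
The lowest note is E, the seventh of the chord, so this is third inversion (figured bass 4/2).

F# half-diminished seventh, third inversion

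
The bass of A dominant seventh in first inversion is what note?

In first inversion the third is lowest. For A dominant seventh (A–C#–E–G) that is C#.

C#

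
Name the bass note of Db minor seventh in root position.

Db

Db minor seventh is Db–Fb–Ab–Cb. Root position places the root in the bass: Db.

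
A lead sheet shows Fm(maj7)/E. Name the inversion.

third inversion

Fm(maj7)/E means F minor-major seventh with E in the bass. E is the seventh of F minor-major seventh (F–Ab–C–E), so this is third inversion.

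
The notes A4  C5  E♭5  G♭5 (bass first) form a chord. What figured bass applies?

7

The notes A, C, Eb, Gb stack in thirds as A–C–Eb–Gb — an A diminished seventh chord. The bass A is the root, so this is root position: figured 7.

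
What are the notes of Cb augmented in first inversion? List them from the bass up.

Eb, G, Cb

Cb augmented is Cb–Eb–G. First inversion puts the third (Eb) in the bass, with the remaining tones above: Eb, G, Cb.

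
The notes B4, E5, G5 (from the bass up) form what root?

B, E, G are the tones of an E minor triad (E–G–B), making E the root.

E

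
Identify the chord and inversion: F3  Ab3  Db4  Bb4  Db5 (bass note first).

The distinct note names are F, Ab, Db, Bb. Stacked in thirds they read Bb–Db–F–Ab, which is a minor seventh chord on Bb.
With the fifth (F) in the bass, the chord is in second inversion (figured bass 4/3).

Bb minor seventh, second inversion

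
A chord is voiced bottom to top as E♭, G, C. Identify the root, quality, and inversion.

C minor, first inversion

Reducing to letter names: Eb, G, C. These stack in thirds as C–Eb–G — a C minor triad.
The lowest note is Eb, the third of the chord, so this is first inversion (figured bass 6).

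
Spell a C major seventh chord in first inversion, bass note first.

The chord tones are C–E–G–B. With the third (E) lowest for first inversion: E, G, B, C.

E, G, B, C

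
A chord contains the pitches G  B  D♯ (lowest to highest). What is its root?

G

G, B, D# are the tones of a G augmented triad (G–B–D#), making G the root.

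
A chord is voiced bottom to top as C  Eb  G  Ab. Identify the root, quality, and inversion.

Reducing to letter names: C, Eb, G, Ab. These stack in thirds as Ab–C–Eb–G — an Ab major seventh chord.
With the third (C) in the bass, the chord is in first inversion (figured bass 6/5).

Ab major seventh, first inversion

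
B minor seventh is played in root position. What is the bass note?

B

The root of B minor seventh (B–D–F#–A) is B; that is the bass in root position.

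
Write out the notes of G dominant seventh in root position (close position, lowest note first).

G dominant seventh is G–B–D–F. Root position puts the root (G) in the bass, with the remaining tones above: G, B, D, F.

G, B, D, F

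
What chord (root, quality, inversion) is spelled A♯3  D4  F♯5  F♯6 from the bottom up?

D augmented, second inversion

The distinct note names are A#, D, F#. Stacked in thirds they read D–F#–A#, which is an augmented triad on D.
The lowest note is A#, the fifth of the chord, so this is second inversion (figured bass 6/4).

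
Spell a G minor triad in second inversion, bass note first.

D, G, Bb

Spelling G minor: G–Bb–D. In second inversion the fifth is bass, giving D, G, Bb from the bottom.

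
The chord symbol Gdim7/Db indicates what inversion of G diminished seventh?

Gdim7/Db means G diminished seventh with Db in the bass. Db is the fifth of G diminished seventh (G–Bb–Db–Fb), so this is second inversion.

second inversion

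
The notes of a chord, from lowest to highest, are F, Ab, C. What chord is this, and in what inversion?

Reducing to letter names: F, Ab, C. These stack in thirds as F–Ab–C — an F minor triad.
With the root (F) in the bass, the chord is in root position (figured bass 5/3).

F minor, root position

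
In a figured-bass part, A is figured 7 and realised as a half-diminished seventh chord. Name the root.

The figures 7 mean the root of the chord is in the bass. If A is the root of a half-diminished seventh chord, the root is A (chord tones A–C–Eb–G).

A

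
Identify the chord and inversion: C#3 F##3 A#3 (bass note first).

The distinct note names are C#, F##, A#. Stacked in thirds they read F##–A#–C#, which is a diminished triad on F##.
With the fifth (C#) in the bass, the chord is in second inversion (figured bass 6/4).

F## diminished, second inversion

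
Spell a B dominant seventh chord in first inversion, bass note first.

The chord tones are B–D#–F#–A. With the third (D#) lowest for first inversion: D#, F#, A, B.

D#, F#, A, B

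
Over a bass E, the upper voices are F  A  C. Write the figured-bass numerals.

4/2

The notes E, F, A, C stack in thirds as F–A–C–E — an F major seventh chord. The bass E is the seventh, so this is third inversion: figured 4/2.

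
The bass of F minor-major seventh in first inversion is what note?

Ab

F minor-major seventh is F–Ab–C–E. First inversion places the third in the bass: Ab.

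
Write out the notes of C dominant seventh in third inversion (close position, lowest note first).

Bb, C, E, G

The chord tones are C–E–G–Bb. With the seventh (Bb) lowest for third inversion: Bb, C, E, G.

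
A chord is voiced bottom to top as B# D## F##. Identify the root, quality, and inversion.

Reducing to letter names: B#, D##, F##. These stack in thirds as B#–D##–F## — a B# major triad.
B# is the root of B# major; root in the bass means root position (figured bass 5/3).

B# major, root position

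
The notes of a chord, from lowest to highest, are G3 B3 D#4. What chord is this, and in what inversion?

G augmented, root position

The distinct note names are G, B, D#. Stacked in thirds they read G–B–D#, which is an augmented triad on G.
G is the root of G augmented; root in the bass means root position (figured bass 5/3).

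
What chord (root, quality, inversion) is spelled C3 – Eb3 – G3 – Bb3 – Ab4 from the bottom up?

The distinct note names are C, Eb, G, Bb, Ab. Stacked in thirds they read Ab–C–Eb–G–Bb, which is a major ninth chord on Ab.
The lowest note is C, the third of the chord, so this is first inversion.

Ab major ninth, first inversion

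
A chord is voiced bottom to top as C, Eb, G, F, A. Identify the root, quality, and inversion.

The distinct note names are C, Eb, G, F, A. Stacked in thirds they read F–A–C–Eb–G, which is a dominant ninth chord on F.
The lowest note is C, the fifth of the chord, so this is second inversion.

F dominant ninth, second inversion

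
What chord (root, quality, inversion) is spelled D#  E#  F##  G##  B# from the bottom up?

E# dominant ninth, third inversion

The pitch classes D#, E#, F##, G##, B# arrange in thirds as E#–G##–B#–D#–F##: an E# dominant ninth chord.
D# is the seventh of E# dominant ninth; seventh in the bass means third inversion.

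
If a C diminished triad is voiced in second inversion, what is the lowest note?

Gb

C diminished is C–Eb–Gb. Second inversion places the fifth in the bass: Gb.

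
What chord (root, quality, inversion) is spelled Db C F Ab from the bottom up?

The distinct note names are Db, C, F, Ab. Stacked in thirds they read Db–F–Ab–C, which is a major seventh chord on Db.
With the root (Db) in the bass, the chord is in root position (figured bass 7).

Db major seventh, root position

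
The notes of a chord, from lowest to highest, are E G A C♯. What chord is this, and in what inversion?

A dominant seventh, second inversion

The distinct note names are E, G, A, C#. Stacked in thirds they read A–C#–E–G, which is a dominant seventh chord on A.
With the fifth (E) in the bass, the chord is in second inversion (figured bass 4/3).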